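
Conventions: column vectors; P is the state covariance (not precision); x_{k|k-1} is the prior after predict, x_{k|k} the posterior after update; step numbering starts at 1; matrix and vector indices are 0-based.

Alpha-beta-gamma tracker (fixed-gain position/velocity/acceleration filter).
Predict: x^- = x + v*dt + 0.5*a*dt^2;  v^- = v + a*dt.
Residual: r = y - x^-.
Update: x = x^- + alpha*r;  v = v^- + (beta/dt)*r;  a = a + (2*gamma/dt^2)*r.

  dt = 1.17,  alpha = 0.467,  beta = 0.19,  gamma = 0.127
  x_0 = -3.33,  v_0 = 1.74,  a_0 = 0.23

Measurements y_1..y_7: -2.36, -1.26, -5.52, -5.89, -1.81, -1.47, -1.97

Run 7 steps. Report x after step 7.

x_post = -5.9632

step 1: x_pred=-1.1368  r=-1.2232  x^+=-1.7080  v^+=1.8105  a^+=0.0030
step 2: x_pred=0.4123  r=-1.6723  x^+=-0.3687  v^+=1.5424  a^+=-0.3073
step 3: x_pred=1.2257  r=-6.7457  x^+=-1.9246  v^+=0.0875  a^+=-1.5589
step 4: x_pred=-2.8892  r=-3.0008  x^+=-4.2906  v^+=-2.2238  a^+=-2.1157
step 5: x_pred=-8.3405  r=6.5305  x^+=-5.2908  v^+=-3.6387  a^+=-0.9040
step 6: x_pred=-10.1667  r=8.6967  x^+=-6.1053  v^+=-3.2840  a^+=0.7097
step 7: x_pred=-9.4619  r=7.4919  x^+=-5.9632  v^+=-1.2371  a^+=2.0998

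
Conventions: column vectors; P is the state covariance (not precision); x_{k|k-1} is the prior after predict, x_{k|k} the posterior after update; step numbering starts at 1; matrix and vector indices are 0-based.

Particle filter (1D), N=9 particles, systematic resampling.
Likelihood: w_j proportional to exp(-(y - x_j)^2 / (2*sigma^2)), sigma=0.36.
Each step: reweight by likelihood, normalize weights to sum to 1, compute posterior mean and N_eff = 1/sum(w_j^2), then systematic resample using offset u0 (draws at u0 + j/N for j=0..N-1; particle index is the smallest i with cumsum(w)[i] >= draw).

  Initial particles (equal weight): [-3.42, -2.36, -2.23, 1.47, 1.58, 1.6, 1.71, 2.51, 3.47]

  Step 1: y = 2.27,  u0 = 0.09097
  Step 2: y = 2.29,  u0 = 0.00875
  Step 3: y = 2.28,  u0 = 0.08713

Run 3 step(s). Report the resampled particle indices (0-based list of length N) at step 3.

step 1: w=[0.0000, 0.0000, 0.0000, 0.0556, 0.1046, 0.1161, 0.1957, 0.5255, 0.0025]  mean=2.0952  Neff=2.9243  idx=[4, 5, 6, 6, 7, 7, 7, 7, 7]
step 2: w=[0.0286, 0.0319, 0.0547, 0.0547, 0.1660, 0.1660, 0.1660, 0.1660, 0.1660]  mean=2.3669  Neff=6.8658  idx=[0, 3, 4, 5, 5, 6, 7, 7, 8]
step 3: w=[0.0246, 0.0465, 0.1327, 0.1327, 0.1327, 0.1327, 0.1327, 0.1327, 0.1327]  mean=2.4500  Neff=7.9338  idx=[2, 2, 3, 4, 5, 6, 7, 7, 8]

resampled_idx = [2, 2, 3, 4, 5, 6, 7, 7, 8]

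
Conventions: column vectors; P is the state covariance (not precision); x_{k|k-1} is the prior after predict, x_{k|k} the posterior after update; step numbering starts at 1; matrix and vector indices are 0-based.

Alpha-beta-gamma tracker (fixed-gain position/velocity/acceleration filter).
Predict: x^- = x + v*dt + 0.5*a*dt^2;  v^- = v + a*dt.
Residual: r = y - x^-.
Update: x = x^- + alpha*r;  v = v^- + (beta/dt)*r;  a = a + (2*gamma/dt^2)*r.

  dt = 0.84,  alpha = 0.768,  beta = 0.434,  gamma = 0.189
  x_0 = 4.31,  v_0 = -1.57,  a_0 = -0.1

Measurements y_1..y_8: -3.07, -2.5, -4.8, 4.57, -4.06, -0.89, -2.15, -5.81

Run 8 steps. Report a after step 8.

a_post = -5.6960

step 1: x_pred=2.9559  r=-6.0259  x^+=-1.6720  v^+=-4.7674  a^+=-3.3282
step 2: x_pred=-6.8508  r=4.3508  x^+=-3.5094  v^+=-5.3152  a^+=-0.9974
step 3: x_pred=-8.3260  r=3.5260  x^+=-5.6180  v^+=-4.3312  a^+=0.8915
step 4: x_pred=-8.9417  r=13.5117  x^+=1.4353  v^+=3.3987  a^+=8.1299
step 5: x_pred=7.1585  r=-11.2185  x^+=-1.4573  v^+=4.4317  a^+=2.1201
step 6: x_pred=3.0132  r=-3.9032  x^+=0.0156  v^+=4.1958  a^+=0.0290
step 7: x_pred=3.5503  r=-5.7003  x^+=-0.8275  v^+=1.2751  a^+=-3.0247
step 8: x_pred=-0.8236  r=-4.9864  x^+=-4.6532  v^+=-3.8420  a^+=-5.6960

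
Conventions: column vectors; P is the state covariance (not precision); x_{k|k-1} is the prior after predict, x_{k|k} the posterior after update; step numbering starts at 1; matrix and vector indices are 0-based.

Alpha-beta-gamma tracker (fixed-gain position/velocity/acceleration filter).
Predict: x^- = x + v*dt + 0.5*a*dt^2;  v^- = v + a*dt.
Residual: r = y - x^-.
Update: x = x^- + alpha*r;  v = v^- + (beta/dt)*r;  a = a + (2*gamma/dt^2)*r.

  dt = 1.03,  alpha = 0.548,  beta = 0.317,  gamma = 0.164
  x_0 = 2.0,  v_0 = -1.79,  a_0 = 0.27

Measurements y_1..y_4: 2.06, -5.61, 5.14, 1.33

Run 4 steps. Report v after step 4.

step 1: x_pred=0.2995  r=1.7605  x^+=1.2643  v^+=-0.9701  a^+=0.8143
step 2: x_pred=0.6970  r=-6.3070  x^+=-2.7592  v^+=-2.0725  a^+=-1.1357
step 3: x_pred=-5.4963  r=10.6363  x^+=0.3324  v^+=0.0313  a^+=2.1528
step 4: x_pred=1.5066  r=-0.1766  x^+=1.4098  v^+=2.1943  a^+=2.0982

v_post = 2.1943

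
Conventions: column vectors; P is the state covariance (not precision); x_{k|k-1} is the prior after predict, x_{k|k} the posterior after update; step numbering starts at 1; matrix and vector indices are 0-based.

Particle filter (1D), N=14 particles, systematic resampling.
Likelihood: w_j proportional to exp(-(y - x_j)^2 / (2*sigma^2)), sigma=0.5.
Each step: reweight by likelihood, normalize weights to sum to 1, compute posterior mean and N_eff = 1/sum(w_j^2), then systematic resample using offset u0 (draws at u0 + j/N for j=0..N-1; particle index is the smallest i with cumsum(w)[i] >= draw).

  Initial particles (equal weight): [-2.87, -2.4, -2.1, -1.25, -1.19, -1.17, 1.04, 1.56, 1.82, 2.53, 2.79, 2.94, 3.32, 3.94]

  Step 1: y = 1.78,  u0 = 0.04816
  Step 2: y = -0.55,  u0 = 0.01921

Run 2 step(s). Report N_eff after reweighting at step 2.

N_eff = 2.1939

step 1: w=[0.0000, 0.0000, 0.0000, 0.0000, 0.0000, 0.0000, 0.1207, 0.3277, 0.3598, 0.1172, 0.0469, 0.0245, 0.0031, 0.0000]  mean=1.8016  Neff=3.7319  idx=[6, 6, 7, 7, 7, 7, 8, 8, 8, 8, 8, 9, 9, 11]
step 2: w=[0.4772, 0.4772, 0.0102, 0.0102, 0.0102, 0.0102, 0.0010, 0.0010, 0.0010, 0.0010, 0.0010, 0.0000, 0.0000, 0.0000]  mean=1.0650  Neff=2.1939  idx=[0, 0, 0, 0, 0, 0, 0, 1, 1, 1, 1, 1, 1, 1]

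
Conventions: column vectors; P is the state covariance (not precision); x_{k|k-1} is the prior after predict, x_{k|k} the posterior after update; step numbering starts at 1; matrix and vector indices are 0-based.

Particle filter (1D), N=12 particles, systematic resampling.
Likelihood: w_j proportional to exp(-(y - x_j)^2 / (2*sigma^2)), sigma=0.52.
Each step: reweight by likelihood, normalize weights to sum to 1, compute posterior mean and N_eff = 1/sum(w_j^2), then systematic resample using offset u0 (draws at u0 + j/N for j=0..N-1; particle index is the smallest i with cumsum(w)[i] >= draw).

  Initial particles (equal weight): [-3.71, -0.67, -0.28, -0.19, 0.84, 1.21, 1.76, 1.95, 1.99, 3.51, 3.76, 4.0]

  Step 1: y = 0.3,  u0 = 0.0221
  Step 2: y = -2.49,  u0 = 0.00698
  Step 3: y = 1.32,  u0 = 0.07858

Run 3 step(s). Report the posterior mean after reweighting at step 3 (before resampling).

step 1: w=[0.0000, 0.0804, 0.2458, 0.2937, 0.2670, 0.0990, 0.0089, 0.0030, 0.0023, 0.0000, 0.0000, 0.0000]  mean=0.1917  Neff=4.2683  idx=[1, 2, 2, 2, 3, 3, 3, 3, 4, 4, 4, 5]
step 2: w=[0.7891, 0.0431, 0.0431, 0.0431, 0.0204, 0.0204, 0.0204, 0.0204, 0.0000, 0.0000, 0.0000, 0.0000]  mean=-0.5804  Neff=1.5876  idx=[0, 0, 0, 0, 0, 0, 0, 0, 0, 0, 2, 4]
step 3: w=[0.0219, 0.0219, 0.0219, 0.0219, 0.0219, 0.0219, 0.0219, 0.0219, 0.0219, 0.0219, 0.2916, 0.4893]  mean=-0.3214  Neff=3.0367  idx=[3, 7, 10, 10, 10, 10, 11, 11, 11, 11, 11, 11]

post_mean = -0.3214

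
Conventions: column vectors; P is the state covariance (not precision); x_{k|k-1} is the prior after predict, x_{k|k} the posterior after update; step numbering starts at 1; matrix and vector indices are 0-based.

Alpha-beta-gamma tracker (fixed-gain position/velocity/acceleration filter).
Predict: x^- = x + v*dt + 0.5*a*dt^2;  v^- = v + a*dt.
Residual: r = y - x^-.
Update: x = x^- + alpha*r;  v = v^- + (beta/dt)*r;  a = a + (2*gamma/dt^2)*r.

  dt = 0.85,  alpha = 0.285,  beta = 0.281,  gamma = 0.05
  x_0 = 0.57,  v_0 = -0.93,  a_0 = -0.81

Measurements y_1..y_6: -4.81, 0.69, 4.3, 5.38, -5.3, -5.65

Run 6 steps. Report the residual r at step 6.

resid = -8.5565

step 1: x_pred=-0.5131  r=-4.2969  x^+=-1.7377  v^+=-3.0390  a^+=-1.4047
step 2: x_pred=-4.8283  r=5.5183  x^+=-3.2556  v^+=-2.4087  a^+=-0.6409
step 3: x_pred=-5.5346  r=9.8346  x^+=-2.7317  v^+=0.2977  a^+=0.7202
step 4: x_pred=-2.2185  r=7.5985  x^+=-0.0529  v^+=3.4219  a^+=1.7719
step 5: x_pred=3.4958  r=-8.7958  x^+=0.9890  v^+=2.0202  a^+=0.5545
step 6: x_pred=2.9065  r=-8.5565  x^+=0.4679  v^+=-0.3371  a^+=-0.6298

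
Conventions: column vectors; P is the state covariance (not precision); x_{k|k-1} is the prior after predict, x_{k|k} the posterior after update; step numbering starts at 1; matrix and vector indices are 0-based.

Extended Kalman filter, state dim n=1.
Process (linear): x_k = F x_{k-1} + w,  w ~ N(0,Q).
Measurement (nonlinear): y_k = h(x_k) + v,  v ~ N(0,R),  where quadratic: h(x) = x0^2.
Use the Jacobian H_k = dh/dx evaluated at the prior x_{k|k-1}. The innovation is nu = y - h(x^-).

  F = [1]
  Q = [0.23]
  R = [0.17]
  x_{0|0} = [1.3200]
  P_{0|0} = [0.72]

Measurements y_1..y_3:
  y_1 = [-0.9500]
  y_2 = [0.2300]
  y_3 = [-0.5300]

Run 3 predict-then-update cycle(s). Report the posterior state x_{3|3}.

x_post = [-0.1109]

step 1: x^-=[1.3200]  P^-=[0.9500]  H_jac=[2.6400]  S=[6.7911]  K=[0.3693]  nu=[-2.6924]  x^+=[0.3257]  P^+=[0.0238]
step 2: x^-=[0.3257]  P^-=[0.2538]  H_jac=[0.6514]  S=[0.2777]  K=[0.5953]  nu=[0.1239]  x^+=[0.3995]  P^+=[0.1554]
step 3: x^-=[0.3995]  P^-=[0.3854]  H_jac=[0.7989]  S=[0.4160]  K=[0.7401]  nu=[-0.6896]  x^+=[-0.1109]  P^+=[0.1575]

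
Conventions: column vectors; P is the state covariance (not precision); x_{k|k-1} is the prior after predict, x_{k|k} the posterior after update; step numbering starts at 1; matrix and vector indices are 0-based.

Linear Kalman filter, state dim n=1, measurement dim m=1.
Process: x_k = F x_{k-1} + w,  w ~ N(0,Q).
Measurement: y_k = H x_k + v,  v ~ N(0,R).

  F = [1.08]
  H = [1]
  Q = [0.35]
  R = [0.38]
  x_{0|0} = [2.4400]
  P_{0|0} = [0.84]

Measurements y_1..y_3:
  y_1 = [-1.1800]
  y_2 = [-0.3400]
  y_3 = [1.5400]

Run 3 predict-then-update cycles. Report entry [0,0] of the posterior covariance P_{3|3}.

P_post[0,0] = 0.2379

step 1: x^-=[2.6352]  P^-=[1.3298]  S=[1.7098]  K=[0.7777]  nu=[-3.8152]  x^+=[-0.3321]  P^+=[0.2955]
step 2: x^-=[-0.3586]  P^-=[0.6947]  S=[1.0747]  K=[0.6464]  nu=[0.0186]  x^+=[-0.3466]  P^+=[0.2456]
step 3: x^-=[-0.3743]  P^-=[0.6365]  S=[1.0165]  K=[0.6262]  nu=[1.9143]  x^+=[0.8244]  P^+=[0.2379]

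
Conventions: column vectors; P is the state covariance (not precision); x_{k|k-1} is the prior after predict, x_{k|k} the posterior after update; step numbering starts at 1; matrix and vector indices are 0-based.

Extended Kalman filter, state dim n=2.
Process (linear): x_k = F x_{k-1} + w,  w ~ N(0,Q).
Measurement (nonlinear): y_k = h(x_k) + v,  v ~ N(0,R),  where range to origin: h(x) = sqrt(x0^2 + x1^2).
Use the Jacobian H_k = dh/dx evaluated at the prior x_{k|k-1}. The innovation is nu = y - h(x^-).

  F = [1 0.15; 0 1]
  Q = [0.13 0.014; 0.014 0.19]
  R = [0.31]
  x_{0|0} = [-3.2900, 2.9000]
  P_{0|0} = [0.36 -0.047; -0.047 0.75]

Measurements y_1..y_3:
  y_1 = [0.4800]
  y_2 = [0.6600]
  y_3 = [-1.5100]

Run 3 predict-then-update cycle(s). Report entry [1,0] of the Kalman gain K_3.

K[1,0] = 0.4766

step 1: x^-=[-2.8550, 2.9000]  P^-=[0.4928 0.0795; 0.0795 0.9400]  H_jac=[-0.7016 0.7126]  S=[0.9504]  K=[-0.3041; 0.6461]  nu=[-3.5895]  x^+=[-1.7633, 0.5807]  P^+=[0.4049 0.2663; 0.2663 0.5432]
step 2: x^-=[-1.6762, 0.5807]  P^-=[0.6270 0.3618; 0.3618 0.7332]  H_jac=[-0.9449 0.3273]  S=[0.7246]  K=[-0.6542; -0.1405]  nu=[-1.1139]  x^+=[-0.9475, 0.7372]  P^+=[0.3169 0.2952; 0.2952 0.7189]
step 3: x^-=[-0.8369, 0.7372]  P^-=[0.5516 0.4170; 0.4170 0.9089]  H_jac=[-0.7504 0.6610]  S=[0.6041]  K=[-0.2289; 0.4766]  nu=[-2.6253]  x^+=[-0.2359, -0.5140]  P^+=[0.5199 0.4829; 0.4829 0.7717]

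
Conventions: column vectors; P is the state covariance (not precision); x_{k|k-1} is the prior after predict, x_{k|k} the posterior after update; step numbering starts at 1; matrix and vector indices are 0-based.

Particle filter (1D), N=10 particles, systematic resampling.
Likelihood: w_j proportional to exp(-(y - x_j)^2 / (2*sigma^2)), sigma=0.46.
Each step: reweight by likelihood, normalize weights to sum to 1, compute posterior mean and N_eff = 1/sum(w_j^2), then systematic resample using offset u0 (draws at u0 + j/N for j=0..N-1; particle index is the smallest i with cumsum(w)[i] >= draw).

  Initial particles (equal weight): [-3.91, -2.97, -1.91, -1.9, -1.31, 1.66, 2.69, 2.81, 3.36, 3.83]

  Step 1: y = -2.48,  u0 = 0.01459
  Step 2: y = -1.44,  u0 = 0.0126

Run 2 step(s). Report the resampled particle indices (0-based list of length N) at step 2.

step 1: w=[0.0052, 0.3706, 0.3033, 0.2952, 0.0257, 0.0000, 0.0000, 0.0000, 0.0000, 0.0000]  mean=-2.2949  Neff=3.1532  idx=[1, 1, 1, 1, 2, 2, 2, 3, 3, 3]
step 2: w=[0.0011, 0.0011, 0.0011, 0.0011, 0.1641, 0.1641, 0.1641, 0.1678, 0.1678, 0.1678]  mean=-1.9096  Neff=6.0520  idx=[4, 4, 5, 5, 6, 7, 7, 8, 8, 9]

resampled_idx = [4, 4, 5, 5, 6, 7, 7, 8, 8, 9]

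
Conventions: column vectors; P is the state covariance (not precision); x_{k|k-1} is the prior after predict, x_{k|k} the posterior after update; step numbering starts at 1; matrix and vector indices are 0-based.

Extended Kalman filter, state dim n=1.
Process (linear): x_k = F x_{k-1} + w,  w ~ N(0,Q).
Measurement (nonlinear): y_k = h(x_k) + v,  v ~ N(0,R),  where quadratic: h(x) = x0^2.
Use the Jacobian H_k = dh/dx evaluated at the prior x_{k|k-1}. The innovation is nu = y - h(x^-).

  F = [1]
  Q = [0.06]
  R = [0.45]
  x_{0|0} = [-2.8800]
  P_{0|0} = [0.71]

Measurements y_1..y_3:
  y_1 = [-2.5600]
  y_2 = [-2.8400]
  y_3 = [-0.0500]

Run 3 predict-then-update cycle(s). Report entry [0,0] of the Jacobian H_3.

step 1: x^-=[-2.8800]  P^-=[0.7700]  H_jac=[-5.7600]  S=[25.9968]  K=[-0.1706]  nu=[-10.8544]  x^+=[-1.0282]  P^+=[0.0133]
step 2: x^-=[-1.0282]  P^-=[0.0733]  H_jac=[-2.0564]  S=[0.7601]  K=[-0.1984]  nu=[-3.8971]  x^+=[-0.2550]  P^+=[0.0434]
step 3: x^-=[-0.2550]  P^-=[0.1034]  H_jac=[-0.5101]  S=[0.4769]  K=[-0.1106]  nu=[-0.1150]  x^+=[-0.2423]  P^+=[0.0976]

H_jac[0,0] = -0.5101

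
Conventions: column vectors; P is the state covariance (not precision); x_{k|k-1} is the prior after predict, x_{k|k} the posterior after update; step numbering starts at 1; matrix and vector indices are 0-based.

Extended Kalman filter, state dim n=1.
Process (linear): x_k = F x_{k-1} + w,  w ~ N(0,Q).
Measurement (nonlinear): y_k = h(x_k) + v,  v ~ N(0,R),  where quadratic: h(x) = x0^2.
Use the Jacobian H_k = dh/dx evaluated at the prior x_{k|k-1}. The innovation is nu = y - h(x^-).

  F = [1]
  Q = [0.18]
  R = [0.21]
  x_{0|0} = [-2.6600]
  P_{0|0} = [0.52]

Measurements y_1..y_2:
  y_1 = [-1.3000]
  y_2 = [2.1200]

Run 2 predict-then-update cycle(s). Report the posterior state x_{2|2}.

x_post = [-1.4358]

step 1: x^-=[-2.6600]  P^-=[0.7000]  H_jac=[-5.3200]  S=[20.0217]  K=[-0.1860]  nu=[-8.3756]  x^+=[-1.1022]  P^+=[0.0073]
step 2: x^-=[-1.1022]  P^-=[0.1873]  H_jac=[-2.2043]  S=[1.1203]  K=[-0.3686]  nu=[0.9053]  x^+=[-1.4358]  P^+=[0.0351]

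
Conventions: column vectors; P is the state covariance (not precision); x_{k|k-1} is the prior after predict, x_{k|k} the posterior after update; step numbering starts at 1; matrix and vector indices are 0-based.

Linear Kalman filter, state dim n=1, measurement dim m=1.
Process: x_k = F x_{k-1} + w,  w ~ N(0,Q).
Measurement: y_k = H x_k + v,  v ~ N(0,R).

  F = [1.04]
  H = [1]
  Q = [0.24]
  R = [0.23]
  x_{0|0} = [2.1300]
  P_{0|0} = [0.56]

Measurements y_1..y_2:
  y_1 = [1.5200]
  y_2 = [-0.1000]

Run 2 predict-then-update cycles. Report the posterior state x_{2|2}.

x_post = [0.5342]

step 1: x^-=[2.2152]  P^-=[0.8457]  S=[1.0757]  K=[0.7862]  nu=[-0.6952]  x^+=[1.6686]  P^+=[0.1808]
step 2: x^-=[1.7354]  P^-=[0.4356]  S=[0.6656]  K=[0.6544]  nu=[-1.8354]  x^+=[0.5342]  P^+=[0.1505]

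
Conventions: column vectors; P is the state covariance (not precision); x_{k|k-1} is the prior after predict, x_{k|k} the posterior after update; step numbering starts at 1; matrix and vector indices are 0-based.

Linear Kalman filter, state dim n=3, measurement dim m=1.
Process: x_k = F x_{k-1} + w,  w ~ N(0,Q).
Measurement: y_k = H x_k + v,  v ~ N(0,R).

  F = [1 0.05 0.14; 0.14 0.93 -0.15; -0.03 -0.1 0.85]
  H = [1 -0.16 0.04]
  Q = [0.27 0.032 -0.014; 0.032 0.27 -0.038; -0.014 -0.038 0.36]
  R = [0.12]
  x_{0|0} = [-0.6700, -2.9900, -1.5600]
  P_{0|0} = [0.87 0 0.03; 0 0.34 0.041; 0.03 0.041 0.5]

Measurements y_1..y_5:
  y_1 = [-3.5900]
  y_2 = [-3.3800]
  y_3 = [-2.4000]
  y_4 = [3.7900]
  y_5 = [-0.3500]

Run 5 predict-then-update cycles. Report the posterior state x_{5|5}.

x_post = [-0.3451, -3.5843, 1.6299]

step 1: x^-=[-1.0379, -2.6405, -1.0069]  P^-=[1.1596 0.1602 0.0442; 0.1602 0.5797 -0.1003; 0.0442 -0.1003 0.7169]  S=[1.2492]  K=[0.9092; 0.0508; 0.0712]  nu=[-2.9343]  x^+=[-3.7058, -2.7896, -1.2159]  P^+=[0.1270 0.1025 -0.0366; 0.1025 0.5764 -0.1048; -0.0366 -0.1048 0.7106]
step 2: x^-=[-4.0155, -2.9308, -0.6434]  P^-=[0.4109 0.1496 0.0195; 0.1496 0.8445 -0.2760; 0.0195 -0.2760 0.8996]  S=[0.5111]  K=[0.7585; 0.0068; 0.1949]  nu=[0.1923]  x^+=[-3.8696, -2.9294, -0.6059]  P^+=[0.1168 0.1470 -0.0561; 0.1470 0.8445 -0.2767; -0.0561 -0.2767 0.8802]
step 3: x^-=[-4.1009, -3.1752, -0.1060]  P^-=[0.4013 0.1802 0.0128; 0.1802 1.1403 -0.4652; 0.0128 -0.4652 1.0552]  S=[0.5015]  K=[0.7437; -0.0415; 0.2581]  nu=[1.1971]  x^+=[-3.2106, -3.2249, 0.2030]  P^+=[0.1239 0.1957 -0.0835; 0.1957 1.1395 -0.4598; -0.0835 -0.4598 1.0219]
step 4: x^-=[-3.3434, -3.4791, 0.5913]  P^-=[0.4065 0.2187 -0.0054; 0.2187 1.4637 -0.6637; -0.0054 -0.6637 1.1934]  S=[0.5040]  K=[0.7368; -0.0833; 0.2947]  nu=[6.5531]  x^+=[1.4848, -4.0253, 2.5227]  P^+=[0.1330 0.2497 -0.1148; 0.2497 1.4602 -0.6513; -0.1148 -0.6513 1.1496]
step 5: x^-=[1.6367, -3.9141, 2.5022]  P^-=[0.4128 0.2634 -0.0295; 0.2634 1.8130 -0.8702; -0.0295 -0.8702 1.3234]  S=[0.5059]  K=[0.7305; -0.1216; 0.3215]  nu=[-2.7130]  x^+=[-0.3451, -3.5843, 1.6299]  P^+=[0.1429 0.3083 -0.1483; 0.3083 1.8055 -0.8504; -0.1483 -0.8504 1.2711]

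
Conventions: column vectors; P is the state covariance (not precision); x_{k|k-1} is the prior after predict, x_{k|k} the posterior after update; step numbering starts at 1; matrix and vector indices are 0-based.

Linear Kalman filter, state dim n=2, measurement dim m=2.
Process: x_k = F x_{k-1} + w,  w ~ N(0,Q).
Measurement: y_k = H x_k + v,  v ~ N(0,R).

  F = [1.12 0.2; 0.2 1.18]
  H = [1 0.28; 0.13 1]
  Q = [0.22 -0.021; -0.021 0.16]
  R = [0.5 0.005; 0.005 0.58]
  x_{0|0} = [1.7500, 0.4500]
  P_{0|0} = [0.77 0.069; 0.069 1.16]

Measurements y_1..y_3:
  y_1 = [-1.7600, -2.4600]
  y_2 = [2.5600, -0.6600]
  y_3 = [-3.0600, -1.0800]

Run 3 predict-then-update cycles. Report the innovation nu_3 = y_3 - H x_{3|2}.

innov = [-3.9453, -0.1033]

step 1: x^-=[2.0500, 0.8810]  P^-=[1.2632 0.5192; 0.5192 1.8386]  S=[2.1981 1.2221; 1.2221 2.5749]  K=[0.6701 -0.0526; 0.0799 0.7023]  nu=[-4.0567, -3.6075]  x^+=[-0.4784, -1.9768]  P^+=[0.3553 -0.0734; -0.0734 0.4173]
step 2: x^-=[-0.9312, -2.4283]  P^-=[0.6495 0.0572; 0.0572 0.7206]  S=[1.2380 0.3505; 0.3505 1.3264]  K=[0.5484 -0.0381; 0.0581 0.5335]  nu=[4.1712, 1.8894]  x^+=[1.2841, -1.1779]  P^+=[0.2900 -0.0571; -0.0571 0.3171]
step 3: x^-=[1.2026, -1.1331]  P^-=[0.5709 0.0411; 0.0411 0.5862]  S=[1.1398 0.2860; 0.2860 1.1866]  K=[0.5179 -0.0276; 0.0585 0.4845]  nu=[-3.9453, -0.1033]  x^+=[-0.8377, -1.4140]  P^+=[0.2725 -0.0489; -0.0489 0.2876]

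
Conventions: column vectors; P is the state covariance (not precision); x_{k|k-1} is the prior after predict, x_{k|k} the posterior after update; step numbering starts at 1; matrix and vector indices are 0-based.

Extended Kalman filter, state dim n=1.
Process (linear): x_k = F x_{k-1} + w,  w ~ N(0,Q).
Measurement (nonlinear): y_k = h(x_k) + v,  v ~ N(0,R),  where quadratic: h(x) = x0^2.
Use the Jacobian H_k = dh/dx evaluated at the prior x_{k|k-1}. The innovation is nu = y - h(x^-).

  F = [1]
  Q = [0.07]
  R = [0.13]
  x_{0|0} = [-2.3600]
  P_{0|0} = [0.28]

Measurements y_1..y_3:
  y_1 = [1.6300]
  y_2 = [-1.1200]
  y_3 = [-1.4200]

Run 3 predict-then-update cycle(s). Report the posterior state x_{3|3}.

step 1: x^-=[-2.3600]  P^-=[0.3500]  H_jac=[-4.7200]  S=[7.9274]  K=[-0.2084]  nu=[-3.9396]  x^+=[-1.5390]  P^+=[0.0057]
step 2: x^-=[-1.5390]  P^-=[0.0757]  H_jac=[-3.0781]  S=[0.8476]  K=[-0.2751]  nu=[-3.4886]  x^+=[-0.5795]  P^+=[0.0116]
step 3: x^-=[-0.5795]  P^-=[0.0816]  H_jac=[-1.1590]  S=[0.2396]  K=[-0.3947]  nu=[-1.7558]  x^+=[0.1136]  P^+=[0.0443]

x_post = [0.1136]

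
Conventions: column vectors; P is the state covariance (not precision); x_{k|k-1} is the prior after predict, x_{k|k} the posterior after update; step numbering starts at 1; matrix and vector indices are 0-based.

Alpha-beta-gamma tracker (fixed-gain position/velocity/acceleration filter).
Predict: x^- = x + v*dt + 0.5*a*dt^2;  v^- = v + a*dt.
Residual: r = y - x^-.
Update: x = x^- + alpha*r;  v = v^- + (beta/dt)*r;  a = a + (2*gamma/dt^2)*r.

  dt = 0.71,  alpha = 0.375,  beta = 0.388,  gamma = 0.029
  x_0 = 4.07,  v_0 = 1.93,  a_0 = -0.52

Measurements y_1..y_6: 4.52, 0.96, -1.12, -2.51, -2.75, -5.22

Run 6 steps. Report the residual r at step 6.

step 1: x_pred=5.3092  r=-0.7892  x^+=5.0133  v^+=1.1295  a^+=-0.6108
step 2: x_pred=5.6613  r=-4.7013  x^+=3.8983  v^+=-1.8733  a^+=-1.1517
step 3: x_pred=2.2779  r=-3.3979  x^+=1.0037  v^+=-4.5479  a^+=-1.5427
step 4: x_pred=-2.6142  r=0.1042  x^+=-2.5751  v^+=-5.5863  a^+=-1.5307
step 5: x_pred=-6.9272  r=4.1772  x^+=-5.3607  v^+=-4.3904  a^+=-1.0501
step 6: x_pred=-8.7426  r=3.5226  x^+=-7.4216  v^+=-3.2109  a^+=-0.6448

resid = 3.5226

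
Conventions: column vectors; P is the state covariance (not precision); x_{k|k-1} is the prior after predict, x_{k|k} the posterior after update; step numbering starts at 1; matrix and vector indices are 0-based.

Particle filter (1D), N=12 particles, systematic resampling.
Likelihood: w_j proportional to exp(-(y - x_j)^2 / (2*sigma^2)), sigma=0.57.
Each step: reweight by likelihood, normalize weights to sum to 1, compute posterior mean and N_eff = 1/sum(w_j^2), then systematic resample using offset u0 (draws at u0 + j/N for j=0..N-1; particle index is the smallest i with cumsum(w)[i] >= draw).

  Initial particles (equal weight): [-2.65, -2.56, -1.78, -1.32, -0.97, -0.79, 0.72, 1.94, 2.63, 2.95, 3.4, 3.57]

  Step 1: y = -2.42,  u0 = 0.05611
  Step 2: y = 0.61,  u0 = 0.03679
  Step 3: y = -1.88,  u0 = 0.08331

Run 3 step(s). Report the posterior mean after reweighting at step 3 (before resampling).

step 1: w=[0.3497, 0.3681, 0.2020, 0.0589, 0.0149, 0.0064, 0.0000, 0.0000, 0.0000, 0.0000, 0.0000, 0.0000]  mean=-2.3259  Neff=3.3077  idx=[0, 0, 0, 0, 1, 1, 1, 1, 2, 2, 2, 3]
step 2: w=[0.0000, 0.0000, 0.0000, 0.0000, 0.0001, 0.0001, 0.0001, 0.0001, 0.0412, 0.0412, 0.0412, 0.8762]  mean=-1.3772  Neff=1.2939  idx=[8, 10, 11, 11, 11, 11, 11, 11, 11, 11, 11, 11]
step 3: w=[0.1210, 0.1210, 0.0758, 0.0758, 0.0758, 0.0758, 0.0758, 0.0758, 0.0758, 0.0758, 0.0758, 0.0758]  mean=-1.4313  Neff=11.5300  idx=[0, 1, 2, 3, 4, 5, 6, 7, 8, 9, 10, 11]

post_mean = -1.4313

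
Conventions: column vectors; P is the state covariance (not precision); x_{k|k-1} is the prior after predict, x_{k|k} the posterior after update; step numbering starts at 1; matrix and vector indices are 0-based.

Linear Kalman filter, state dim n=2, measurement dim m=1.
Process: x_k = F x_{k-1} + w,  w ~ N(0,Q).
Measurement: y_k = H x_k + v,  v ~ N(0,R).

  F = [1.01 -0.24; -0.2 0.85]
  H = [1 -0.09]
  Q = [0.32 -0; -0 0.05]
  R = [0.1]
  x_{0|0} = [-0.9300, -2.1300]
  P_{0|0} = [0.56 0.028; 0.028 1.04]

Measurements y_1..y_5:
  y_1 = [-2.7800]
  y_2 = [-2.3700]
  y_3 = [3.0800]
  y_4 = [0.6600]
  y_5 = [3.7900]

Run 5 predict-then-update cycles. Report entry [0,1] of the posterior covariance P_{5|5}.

step 1: x^-=[-0.4281, -1.6245]  P^-=[0.9376 -0.2999; -0.2999 0.8143]  S=[1.0982]  K=[0.8784; -0.3398]  nu=[-2.4981]  x^+=[-2.6223, -0.7756]  P^+=[0.0903 0.0279; 0.0279 0.6875]
step 2: x^-=[-2.4624, -0.1348]  P^-=[0.4382 -0.1332; -0.1332 0.5408]  S=[0.5666]  K=[0.7946; -0.3210]  nu=[0.0803]  x^+=[-2.3986, -0.1605]  P^+=[0.0805 0.0113; 0.0113 0.4824]
step 3: x^-=[-2.3841, 0.3433]  P^-=[0.4244 -0.1044; -0.1044 0.3979]  S=[0.5464]  K=[0.7939; -0.2566]  nu=[5.4950]  x^+=[1.9783, -1.0669]  P^+=[0.0800 0.0069; 0.0069 0.3619]
step 4: x^-=[2.2542, -1.3026]  P^-=[0.4191 -0.0837; -0.0837 0.3124]  S=[0.5367]  K=[0.7949; -0.2084]  nu=[-1.7114]  x^+=[0.8937, -0.9459]  P^+=[0.0800 0.0052; 0.0052 0.2890]
step 5: x^-=[1.1297, -0.9828]  P^-=[0.4157 -0.0704; -0.0704 0.2603]  S=[0.5305]  K=[0.7956; -0.1769]  nu=[2.5719]  x^+=[3.1758, -1.4378]  P^+=[0.0799 0.0042; 0.0042 0.2437]

P_post[0,1] = 0.0042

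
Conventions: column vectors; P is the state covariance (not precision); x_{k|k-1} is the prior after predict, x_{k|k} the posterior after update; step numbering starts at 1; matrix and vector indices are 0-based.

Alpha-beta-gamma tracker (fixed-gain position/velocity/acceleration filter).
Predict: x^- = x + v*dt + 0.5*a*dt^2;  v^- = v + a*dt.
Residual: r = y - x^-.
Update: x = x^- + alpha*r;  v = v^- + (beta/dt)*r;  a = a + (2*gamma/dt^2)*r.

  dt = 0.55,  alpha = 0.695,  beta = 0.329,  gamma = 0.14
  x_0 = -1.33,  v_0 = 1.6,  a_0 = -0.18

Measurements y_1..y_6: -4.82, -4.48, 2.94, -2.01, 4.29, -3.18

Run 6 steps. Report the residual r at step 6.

resid = -10.1066

step 1: x_pred=-0.4772  r=-4.3428  x^+=-3.4955  v^+=-1.0968  a^+=-4.1998
step 2: x_pred=-4.7339  r=0.2539  x^+=-4.5574  v^+=-3.2548  a^+=-3.9648
step 3: x_pred=-6.9472  r=9.8872  x^+=-0.0756  v^+=0.4790  a^+=5.1871
step 4: x_pred=0.9724  r=-2.9824  x^+=-1.1004  v^+=1.5479  a^+=2.4265
step 5: x_pred=0.1180  r=4.1720  x^+=3.0175  v^+=5.3781  a^+=6.2882
step 6: x_pred=6.9266  r=-10.1066  x^+=-0.0975  v^+=2.7910  a^+=-3.0666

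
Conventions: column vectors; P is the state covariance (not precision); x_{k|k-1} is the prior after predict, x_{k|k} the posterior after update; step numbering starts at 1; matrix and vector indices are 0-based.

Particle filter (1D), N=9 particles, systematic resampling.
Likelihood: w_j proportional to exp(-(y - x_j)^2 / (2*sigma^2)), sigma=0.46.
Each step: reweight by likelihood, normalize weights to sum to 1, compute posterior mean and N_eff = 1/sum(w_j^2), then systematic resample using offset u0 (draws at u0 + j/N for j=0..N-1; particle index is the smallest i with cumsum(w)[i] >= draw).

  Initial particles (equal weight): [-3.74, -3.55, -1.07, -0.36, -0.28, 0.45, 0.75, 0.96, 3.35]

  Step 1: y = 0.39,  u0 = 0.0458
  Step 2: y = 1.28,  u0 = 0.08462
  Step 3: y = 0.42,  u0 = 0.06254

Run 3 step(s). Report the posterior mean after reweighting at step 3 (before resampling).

step 1: w=[0.0000, 0.0000, 0.0023, 0.0942, 0.1232, 0.3530, 0.2621, 0.1652, 0.0000]  mean=0.4431  Neff=4.0880  idx=[3, 4, 5, 5, 5, 6, 6, 6, 7]
step 2: w=[0.0006, 0.0011, 0.0672, 0.0672, 0.0672, 0.1761, 0.1761, 0.1761, 0.2685]  mean=0.7442  Neff=5.5967  idx=[3, 4, 5, 6, 6, 7, 8, 8, 8]
step 3: w=[0.1513, 0.1513, 0.1172, 0.1172, 0.1172, 0.1172, 0.0761, 0.0761, 0.0761]  mean=0.7072  Neff=8.4627  idx=[0, 1, 1, 2, 3, 4, 5, 6, 8]

post_mean = 0.7072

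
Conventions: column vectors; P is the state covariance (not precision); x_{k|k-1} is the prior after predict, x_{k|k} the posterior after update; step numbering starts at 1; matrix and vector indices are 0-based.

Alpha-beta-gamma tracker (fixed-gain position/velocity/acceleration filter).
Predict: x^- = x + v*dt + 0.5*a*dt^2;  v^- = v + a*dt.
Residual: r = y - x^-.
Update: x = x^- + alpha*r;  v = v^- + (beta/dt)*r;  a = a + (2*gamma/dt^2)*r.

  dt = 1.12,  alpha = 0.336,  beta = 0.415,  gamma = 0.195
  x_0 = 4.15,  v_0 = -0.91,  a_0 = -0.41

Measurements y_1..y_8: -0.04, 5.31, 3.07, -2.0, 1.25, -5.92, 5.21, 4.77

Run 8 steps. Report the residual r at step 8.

resid = 8.6574

step 1: x_pred=2.8736  r=-2.9136  x^+=1.8947  v^+=-2.4488  a^+=-1.3159
step 2: x_pred=-1.6733  r=6.9833  x^+=0.6731  v^+=-1.3350  a^+=0.8553
step 3: x_pred=-0.2857  r=3.3557  x^+=0.8418  v^+=0.8663  a^+=1.8986
step 4: x_pred=3.0029  r=-5.0029  x^+=1.3219  v^+=1.1390  a^+=0.3432
step 5: x_pred=2.8128  r=-1.5628  x^+=2.2877  v^+=0.9443  a^+=-0.1427
step 6: x_pred=3.2558  r=-9.1758  x^+=0.1727  v^+=-2.6155  a^+=-2.9955
step 7: x_pred=-4.6355  r=9.8455  x^+=-1.3274  v^+=-2.3224  a^+=0.0655
step 8: x_pred=-3.8874  r=8.6574  x^+=-0.9785  v^+=0.9588  a^+=2.7571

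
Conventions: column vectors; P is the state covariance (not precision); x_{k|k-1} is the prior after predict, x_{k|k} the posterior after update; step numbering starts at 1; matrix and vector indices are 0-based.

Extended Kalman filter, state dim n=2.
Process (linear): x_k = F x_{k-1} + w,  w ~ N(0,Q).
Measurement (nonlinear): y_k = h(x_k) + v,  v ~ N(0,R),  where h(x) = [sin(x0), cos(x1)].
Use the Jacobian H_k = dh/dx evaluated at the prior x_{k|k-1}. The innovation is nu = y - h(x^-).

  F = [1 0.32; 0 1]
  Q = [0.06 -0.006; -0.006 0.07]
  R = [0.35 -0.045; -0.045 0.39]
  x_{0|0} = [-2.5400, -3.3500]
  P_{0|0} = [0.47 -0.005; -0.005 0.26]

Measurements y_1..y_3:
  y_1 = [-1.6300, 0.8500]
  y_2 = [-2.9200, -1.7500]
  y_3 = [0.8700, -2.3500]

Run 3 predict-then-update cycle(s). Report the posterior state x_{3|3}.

x_post = [-3.3445, -3.3828]

step 1: x^-=[-3.6120, -3.3500]  P^-=[0.5534 0.0722; 0.0722 0.3300]  H_jac=[-0.8914 0.0000; 0.0000 -0.2069]  S=[0.7897 -0.0317; -0.0317 0.4041]  K=[-0.6281 -0.0862; -0.0886 -0.1759]  nu=[-2.0832, 1.8284]  x^+=[-2.4611, -3.4871]  P^+=[0.2423 0.0259; 0.0259 0.3123]
step 2: x^-=[-3.5770, -3.4871]  P^-=[0.3508 0.1198; 0.1198 0.3823]  H_jac=[-0.9067 0.0000; 0.0000 -0.3387]  S=[0.6384 -0.0082; -0.0082 0.4339]  K=[-0.4996 -0.1030; -0.1741 -0.3017]  nu=[-3.3418, -0.8091]  x^+=[-1.8242, -2.6613]  P^+=[0.1877 0.0522; 0.0522 0.3243]
step 3: x^-=[-2.6758, -2.6613]  P^-=[0.3144 0.1500; 0.1500 0.3943]  H_jac=[-0.8935 0.0000; 0.0000 0.4620]  S=[0.6009 -0.1069; -0.1069 0.4742]  K=[-0.4598 0.0425; -0.1611 0.3479]  nu=[1.3191, -1.4631]  x^+=[-3.3445, -3.3828]  P^+=[0.1823 0.0806; 0.0806 0.3093]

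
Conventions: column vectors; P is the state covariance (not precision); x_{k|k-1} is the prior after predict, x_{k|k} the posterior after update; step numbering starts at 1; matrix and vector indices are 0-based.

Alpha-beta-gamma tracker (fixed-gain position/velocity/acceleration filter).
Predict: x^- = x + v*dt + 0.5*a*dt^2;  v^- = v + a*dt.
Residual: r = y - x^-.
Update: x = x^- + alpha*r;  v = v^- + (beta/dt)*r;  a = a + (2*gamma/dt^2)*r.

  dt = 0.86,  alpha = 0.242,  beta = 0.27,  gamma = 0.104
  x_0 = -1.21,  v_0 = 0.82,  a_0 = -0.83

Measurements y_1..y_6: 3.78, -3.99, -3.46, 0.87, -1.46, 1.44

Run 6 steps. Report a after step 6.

step 1: x_pred=-0.8117  r=4.5917  x^+=0.2995  v^+=1.5478  a^+=0.4613
step 2: x_pred=1.8012  r=-5.7912  x^+=0.3997  v^+=0.1264  a^+=-1.1673
step 3: x_pred=0.0767  r=-3.5367  x^+=-0.7792  v^+=-1.9879  a^+=-2.1620
step 4: x_pred=-3.2882  r=4.1582  x^+=-2.2819  v^+=-2.5417  a^+=-0.9925
step 5: x_pred=-4.8348  r=3.3748  x^+=-4.0181  v^+=-2.3357  a^+=-0.0434
step 6: x_pred=-6.0429  r=7.4829  x^+=-4.2320  v^+=-0.0238  a^+=2.0610

a_post = 2.0610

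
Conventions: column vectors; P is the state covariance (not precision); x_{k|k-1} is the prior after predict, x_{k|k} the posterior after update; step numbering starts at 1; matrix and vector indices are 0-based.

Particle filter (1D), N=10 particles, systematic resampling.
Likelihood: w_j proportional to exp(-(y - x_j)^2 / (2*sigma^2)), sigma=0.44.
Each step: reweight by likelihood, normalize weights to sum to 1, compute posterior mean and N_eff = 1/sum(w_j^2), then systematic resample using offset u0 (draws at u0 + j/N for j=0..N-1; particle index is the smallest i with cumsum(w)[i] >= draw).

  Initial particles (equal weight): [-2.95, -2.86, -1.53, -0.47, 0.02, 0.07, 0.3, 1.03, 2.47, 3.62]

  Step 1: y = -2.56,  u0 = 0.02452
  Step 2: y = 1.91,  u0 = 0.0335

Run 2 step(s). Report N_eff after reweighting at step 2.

step 1: w=[0.4406, 0.5172, 0.0421, 0.0000, 0.0000, 0.0000, 0.0000, 0.0000, 0.0000, 0.0000]  mean=-2.8436  Neff=2.1577  idx=[0, 0, 0, 0, 0, 1, 1, 1, 1, 1]
step 2: w=[0.0193, 0.0193, 0.0193, 0.0193, 0.0193, 0.1807, 0.1807, 0.1807, 0.1807, 0.1807]  mean=-2.8687  Neff=6.0543  idx=[1, 5, 5, 6, 6, 7, 7, 8, 9, 9]

N_eff = 6.0543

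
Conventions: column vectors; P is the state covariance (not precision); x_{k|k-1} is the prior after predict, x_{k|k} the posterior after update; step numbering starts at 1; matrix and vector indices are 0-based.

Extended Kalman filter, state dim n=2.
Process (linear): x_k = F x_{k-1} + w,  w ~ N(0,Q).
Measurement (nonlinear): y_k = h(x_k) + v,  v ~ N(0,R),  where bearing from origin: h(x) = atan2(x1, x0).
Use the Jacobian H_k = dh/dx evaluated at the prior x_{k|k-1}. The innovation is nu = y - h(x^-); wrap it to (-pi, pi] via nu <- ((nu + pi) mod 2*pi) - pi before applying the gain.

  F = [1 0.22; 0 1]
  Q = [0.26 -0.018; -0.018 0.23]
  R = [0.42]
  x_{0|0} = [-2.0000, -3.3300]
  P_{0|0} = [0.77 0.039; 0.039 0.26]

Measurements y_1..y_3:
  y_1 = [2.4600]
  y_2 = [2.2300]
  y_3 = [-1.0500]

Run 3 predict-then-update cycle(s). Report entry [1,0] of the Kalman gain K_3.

step 1: x^-=[-2.7326, -3.3300]  P^-=[1.0597 0.0782; 0.0782 0.4900]  H_jac=[0.1795 -0.1473]  S=[0.4606]  K=[0.3879; -0.1262]  nu=[-1.5652]  x^+=[-3.3397, -3.1325]  P^+=[0.9904 0.1007; 0.1007 0.4827]
step 2: x^-=[-4.0288, -3.1325]  P^-=[1.3181 0.1889; 0.1889 0.7127]  H_jac=[0.1203 -0.1547]  S=[0.4491]  K=[0.2879; -0.1949]  nu=[-1.5725]  x^+=[-4.4816, -2.8260]  P^+=[1.2809 0.2141; 0.2141 0.6956]
step 3: x^-=[-5.1034, -2.8260]  P^-=[1.6688 0.3492; 0.3492 0.9256]  H_jac=[0.0830 -0.1500]  S=[0.4436]  K=[0.1944; -0.2475]  nu=[1.5859]  x^+=[-4.7951, -3.2186]  P^+=[1.6520 0.3705; 0.3705 0.8984]

K[1,0] = -0.2475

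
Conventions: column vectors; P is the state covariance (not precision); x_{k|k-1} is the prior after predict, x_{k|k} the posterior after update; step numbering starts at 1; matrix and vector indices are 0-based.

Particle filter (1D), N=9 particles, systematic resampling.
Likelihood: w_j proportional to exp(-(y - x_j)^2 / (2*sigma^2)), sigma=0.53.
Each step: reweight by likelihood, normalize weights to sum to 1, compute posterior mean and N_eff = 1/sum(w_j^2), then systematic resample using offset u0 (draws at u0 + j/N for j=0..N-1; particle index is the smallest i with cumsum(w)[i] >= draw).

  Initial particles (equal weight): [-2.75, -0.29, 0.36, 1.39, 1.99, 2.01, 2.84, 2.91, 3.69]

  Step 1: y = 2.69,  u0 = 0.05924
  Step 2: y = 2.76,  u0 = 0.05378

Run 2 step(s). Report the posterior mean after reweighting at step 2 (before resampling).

post_mean = 2.7448

step 1: w=[0.0000, 0.0000, 0.0000, 0.0167, 0.1415, 0.1487, 0.3253, 0.3106, 0.0571]  mean=2.6423  Neff=4.0323  idx=[4, 5, 5, 6, 6, 6, 7, 7, 8]
step 2: w=[0.0563, 0.0594, 0.0594, 0.1599, 0.1599, 0.1599, 0.1553, 0.1553, 0.0347]  mean=2.7448  Neff=7.3343  idx=[0, 2, 3, 4, 5, 5, 6, 7, 7]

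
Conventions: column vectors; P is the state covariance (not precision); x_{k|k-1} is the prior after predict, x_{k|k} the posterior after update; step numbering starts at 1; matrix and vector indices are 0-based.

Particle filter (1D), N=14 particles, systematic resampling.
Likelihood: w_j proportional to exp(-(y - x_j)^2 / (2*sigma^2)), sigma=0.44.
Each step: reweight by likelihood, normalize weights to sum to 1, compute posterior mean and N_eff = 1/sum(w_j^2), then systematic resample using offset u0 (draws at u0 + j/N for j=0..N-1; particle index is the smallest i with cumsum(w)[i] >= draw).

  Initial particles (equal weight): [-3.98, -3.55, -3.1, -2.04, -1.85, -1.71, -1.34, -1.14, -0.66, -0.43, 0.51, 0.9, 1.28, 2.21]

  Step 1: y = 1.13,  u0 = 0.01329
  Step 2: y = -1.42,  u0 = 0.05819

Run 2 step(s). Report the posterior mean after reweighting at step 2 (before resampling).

step 1: w=[0.0000, 0.0000, 0.0000, 0.0000, 0.0000, 0.0000, 0.0000, 0.0000, 0.0001, 0.0008, 0.1656, 0.3898, 0.4217, 0.0220]  mean=1.0231  Neff=2.7959  idx=[10, 10, 10, 11, 11, 11, 11, 11, 12, 12, 12, 12, 12, 12]
step 2: w=[0.3258, 0.3258, 0.3258, 0.0045, 0.0045, 0.0045, 0.0045, 0.0045, 0.0000, 0.0000, 0.0000, 0.0000, 0.0000, 0.0000]  mean=0.5189  Neff=3.1401  idx=[0, 0, 0, 0, 1, 1, 1, 1, 1, 2, 2, 2, 2, 5]

post_mean = 0.5189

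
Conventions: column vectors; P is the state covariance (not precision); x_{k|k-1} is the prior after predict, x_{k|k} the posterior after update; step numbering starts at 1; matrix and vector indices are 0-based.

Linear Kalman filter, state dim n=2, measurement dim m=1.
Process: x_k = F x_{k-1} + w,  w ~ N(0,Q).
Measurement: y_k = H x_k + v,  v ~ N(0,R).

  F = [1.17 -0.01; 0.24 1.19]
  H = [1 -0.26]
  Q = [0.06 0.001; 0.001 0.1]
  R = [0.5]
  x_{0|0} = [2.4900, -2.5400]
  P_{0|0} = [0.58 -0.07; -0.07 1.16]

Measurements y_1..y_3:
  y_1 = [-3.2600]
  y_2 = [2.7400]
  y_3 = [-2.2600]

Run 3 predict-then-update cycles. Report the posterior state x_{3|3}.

x_post = [-0.6966, -1.1077]

step 1: x^-=[2.9387, -2.4250]  P^-=[0.8557 0.0528; 0.0528 1.7361]  S=[1.4456]  K=[0.5824; -0.2757]  nu=[-6.8292]  x^+=[-1.0389, -0.5419]  P^+=[0.3653 0.2849; 0.2849 1.6262]
step 2: x^-=[-1.2101, -0.8942]  P^-=[0.5536 0.4803; 0.4803 2.5866]  S=[0.9787]  K=[0.4380; -0.1965]  nu=[3.7176]  x^+=[0.4183, -1.6246]  P^+=[0.3658 0.5645; 0.5645 2.5489]
step 3: x^-=[0.5057, -1.8328]  P^-=[0.5478 0.8579; 0.8579 4.0530]  S=[0.8756]  K=[0.3708; -0.2236]  nu=[-3.2422]  x^+=[-0.6966, -1.1077]  P^+=[0.4274 0.9306; 0.9306 4.0092]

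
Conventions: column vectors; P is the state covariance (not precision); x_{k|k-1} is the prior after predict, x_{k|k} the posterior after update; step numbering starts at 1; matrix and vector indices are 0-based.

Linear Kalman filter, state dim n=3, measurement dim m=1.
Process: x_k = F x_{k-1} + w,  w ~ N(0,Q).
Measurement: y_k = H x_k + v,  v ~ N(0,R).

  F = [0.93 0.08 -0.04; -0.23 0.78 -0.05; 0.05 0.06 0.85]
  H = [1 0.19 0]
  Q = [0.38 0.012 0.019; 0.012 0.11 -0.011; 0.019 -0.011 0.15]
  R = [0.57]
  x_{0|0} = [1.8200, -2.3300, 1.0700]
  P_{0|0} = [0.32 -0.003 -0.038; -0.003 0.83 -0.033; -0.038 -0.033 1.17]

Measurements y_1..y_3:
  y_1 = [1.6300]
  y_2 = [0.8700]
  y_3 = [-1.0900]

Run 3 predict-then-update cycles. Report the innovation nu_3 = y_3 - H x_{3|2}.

innov = [-1.7620]

step 1: x^-=[1.4634, -2.2895, 0.8607]  P^-=[0.6665 -0.0019 -0.0342; -0.0019 0.6376 -0.0399; -0.0342 -0.0399 0.9925]  S=[1.2589]  K=[0.5292; 0.0948; -0.0332]  nu=[0.6016]  x^+=[1.7818, -2.2325, 0.8407]  P^+=[0.3140 -0.0650 -0.0121; -0.0650 0.6263 -0.0359; -0.0121 -0.0359 0.9911]
step 2: x^-=[1.4448, -2.1932, 0.6698]  P^-=[0.6486 -0.0583 -0.0129; -0.0583 0.5360 -0.0504; -0.0129 -0.0504 0.8640]  S=[1.2158]  K=[0.5244; 0.0358; -0.0185]  nu=[-0.1581]  x^+=[1.3619, -2.1988, 0.6727]  P^+=[0.3143 -0.0811 -0.0011; -0.0811 0.5344 -0.0496; -0.0011 -0.0496 0.8636]
step 3: x^-=[1.0638, -2.0620, 0.5079]  P^-=[0.6450 -0.0757 -0.0022; -0.0757 0.4869 -0.0609; -0.0022 -0.0609 0.7710]  S=[1.2038]  K=[0.5238; 0.0139; -0.0114]  nu=[-1.7620]  x^+=[0.1408, -2.0865, 0.5280]  P^+=[0.3146 -0.0845 0.0050; -0.0845 0.4866 -0.0607; 0.0050 -0.0607 0.7709]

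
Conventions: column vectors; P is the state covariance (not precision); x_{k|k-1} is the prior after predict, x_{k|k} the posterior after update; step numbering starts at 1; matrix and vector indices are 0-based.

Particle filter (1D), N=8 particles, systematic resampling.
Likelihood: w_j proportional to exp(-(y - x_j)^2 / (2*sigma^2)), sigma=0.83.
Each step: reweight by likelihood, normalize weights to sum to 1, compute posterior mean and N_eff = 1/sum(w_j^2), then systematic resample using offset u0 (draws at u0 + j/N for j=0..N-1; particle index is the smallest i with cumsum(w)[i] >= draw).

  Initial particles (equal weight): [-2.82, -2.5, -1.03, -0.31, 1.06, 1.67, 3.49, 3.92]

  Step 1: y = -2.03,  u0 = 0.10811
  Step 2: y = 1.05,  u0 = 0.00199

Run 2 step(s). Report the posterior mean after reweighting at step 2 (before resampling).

post_mean = -0.4913

step 1: w=[0.3043, 0.4077, 0.2316, 0.0559, 0.0005, 0.0000, 0.0000, 0.0000]  mean=-2.1327  Neff=3.1687  idx=[0, 0, 1, 1, 1, 2, 2, 3]
step 2: w=[0.0001, 0.0001, 0.0003, 0.0003, 0.0003, 0.1243, 0.1243, 0.7503]  mean=-0.4913  Neff=1.6838  idx=[5, 6, 7, 7, 7, 7, 7, 7]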